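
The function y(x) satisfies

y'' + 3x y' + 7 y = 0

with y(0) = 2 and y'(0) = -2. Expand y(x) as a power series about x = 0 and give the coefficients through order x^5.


Ansatz: y(x) = sum_{n>=0} a_n x^n, so y'(x) = sum_{n>=1} n a_n x^(n-1) and y''(x) = sum_{n>=2} n(n-1) a_n x^(n-2).
Substitute into P(x) y'' + Q(x) y' + R(x) y = 0 with P(x) = 1, Q(x) = 3x, R(x) = 7, and match powers of x.
Initial conditions: a_0 = 2, a_1 = -2.
Setting the coefficient of each power of x to zero and solving order by order (substituting the coefficients already found):
  x^0: 2 a_2 + 7 a_0 = 0  ->  2 a_2 = -7 a_0 = -14  ->  a_2 = -7
  x^1: 6 a_3 + 10 a_1 = 0  ->  6 a_3 = -10 a_1 = 20  ->  a_3 = 10/3
  x^2: 12 a_4 + 13 a_2 = 0  ->  12 a_4 = -13 a_2 = 91  ->  a_4 = 91/12
  x^3: 20 a_5 + 16 a_3 = 0  ->  20 a_5 = -16 a_3 = -160/3  ->  a_5 = -8/3
Truncated series: y(x) = 2 - 2 x - 7 x^2 + (10/3) x^3 + (91/12) x^4 - (8/3) x^5 + O(x^6).

a_0 = 2; a_1 = -2; a_2 = -7; a_3 = 10/3; a_4 = 91/12; a_5 = -8/3


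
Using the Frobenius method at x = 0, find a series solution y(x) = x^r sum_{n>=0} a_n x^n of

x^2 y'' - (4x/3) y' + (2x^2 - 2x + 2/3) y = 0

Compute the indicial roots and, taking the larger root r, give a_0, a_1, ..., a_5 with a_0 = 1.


Write in Frobenius form y'' + (p(x)/x) y' + (q(x)/x^2) y = 0:
  p(x) = -4/3,  q(x) = 2x^2 - 2x + 2/3.
Indicial equation: r(r-1) + (-4/3) r + (2/3) = 0 -> roots r_1 = 2, r_2 = 1/3.
Take r = r_1 = 2. Let y(x) = x^r sum_{n>=0} a_n x^n with a_0 = 1.
Substitute y = x^r sum a_n x^n and match x^{r+n}. The recurrence is
  D(n) a_n - 2 a_{n-1} + 2 a_{n-2} = 0,  where D(n) = (r+n)(r+n-1) + (-4/3)(r+n) + (2/3).
  a_n = [2 a_{n-1} - 2 a_{n-2}] / D(n).
Since the indicial polynomial factors as (r - r_1)(r - r_2), D(n) = (r_1 + n - r_1)(r_1 + n - r_2) = n(n + 5/3).
Evaluating step by step (a_0 = 1):
  n = 1: D(1) = 1(1 + 5/3) = 8/3; numerator = 2(1) = 2; a_1 = (2)/(8/3) = 3/4
  n = 2: D(2) = 2(2 + 5/3) = 22/3; numerator = 2(3/4) - 2(1) = -1/2; a_2 = (-1/2)/(22/3) = -3/44
  n = 3: D(3) = 3(3 + 5/3) = 14; numerator = 2(-3/44) - 2(3/4) = -18/11; a_3 = (-18/11)/(14) = -9/77
  n = 4: D(4) = 4(4 + 5/3) = 68/3; numerator = 2(-9/77) - 2(-3/44) = -15/154; a_4 = (-15/154)/(68/3) = -45/10472
  n = 5: D(5) = 5(5 + 5/3) = 100/3; numerator = 2(-45/10472) - 2(-9/77) = 1179/5236; a_5 = (1179/5236)/(100/3) = 3537/523600

r = 2; a_0 = 1; a_1 = 3/4; a_2 = -3/44; a_3 = -9/77; a_4 = -45/10472; a_5 = 3537/523600


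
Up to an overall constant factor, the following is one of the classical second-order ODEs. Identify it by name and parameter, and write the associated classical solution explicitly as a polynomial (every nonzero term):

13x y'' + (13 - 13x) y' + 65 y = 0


All three coefficients share the factor 13; dividing through by 13 gives  x y'' + (1 - x) y' + 5 y = 0.
This matches the Laguerre equation x y'' + (1 - x) y' + n y = 0 with n = 5; the polynomial solution is L_5(x).
With y = sum_k a_k x^k, matching x^k gives (k+1)k a_{k+1} + (k+1) a_{k+1} - k a_k + n a_k = 0, i.e. (k+1)^2 a_{k+1} = (k - n) a_k = (k - 5) a_k. The right side vanishes at k = 5, so the series terminates at degree 5.
Standard normalization L_n(0) = 1 gives a_0 = 1. Work upward with a_{k+1} = (k - 5) a_k / (k+1)^2:
  a_1 = (0 - 5)(1) / 1^2 = -5/1 = -5
  a_2 = (1 - 5)(-5) / 2^2 = 20/4 = 5
  a_3 = (2 - 5)(5) / 3^2 = -15/9 = -5/3
  a_4 = (3 - 5)(-5/3) / 4^2 = (10/3)/16 = 5/24
  a_5 = (4 - 5)(5/24) / 5^2 = (-5/24)/25 = -1/120
Hence L_5(x) = -x^5/120 + 5 x^4/24 - 5 x^3/3 + 5 x^2 - 5 x + 1.

L_5(x); series = -x^5/120 + 5 x^4/24 - 5 x^3/3 + 5 x^2 - 5 x + 1


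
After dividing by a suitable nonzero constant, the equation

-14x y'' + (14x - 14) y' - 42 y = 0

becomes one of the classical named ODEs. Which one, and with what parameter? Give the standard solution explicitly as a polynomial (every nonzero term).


All three coefficients share the factor -14; dividing through by -14 gives  x y'' + (1 - x) y' + 3 y = 0.
This matches the Laguerre equation x y'' + (1 - x) y' + n y = 0 with n = 3; the polynomial solution is L_3(x).
With y = sum_k a_k x^k, matching x^k gives (k+1)k a_{k+1} + (k+1) a_{k+1} - k a_k + n a_k = 0, i.e. (k+1)^2 a_{k+1} = (k - n) a_k = (k - 3) a_k. The right side vanishes at k = 3, so the series terminates at degree 3.
Standard normalization L_n(0) = 1 gives a_0 = 1. Work upward with a_{k+1} = (k - 3) a_k / (k+1)^2:
  a_1 = (0 - 3)(1) / 1^2 = -3/1 = -3
  a_2 = (1 - 3)(-3) / 2^2 = 6/4 = 3/2
  a_3 = (2 - 3)(3/2) / 3^2 = (-3/2)/9 = -1/6
Hence L_3(x) = -x^3/6 + 3 x^2/2 - 3 x + 1.

L_3(x); series = -x^3/6 + 3 x^2/2 - 3 x + 1


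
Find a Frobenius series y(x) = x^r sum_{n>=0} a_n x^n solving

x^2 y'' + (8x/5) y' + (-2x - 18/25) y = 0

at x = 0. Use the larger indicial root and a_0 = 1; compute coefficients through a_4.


Write in Frobenius form y'' + (p(x)/x) y' + (q(x)/x^2) y = 0:
  p(x) = 8/5,  q(x) = -2x - 18/25.
Indicial equation: r(r-1) + (8/5) r + (-18/25) = 0 -> roots r_1 = 3/5, r_2 = -6/5.
Take r = r_1 = 3/5. Let y(x) = x^r sum_{n>=0} a_n x^n with a_0 = 1.
Substitute y = x^r sum a_n x^n and match x^{r+n}. The recurrence is
  D(n) a_n - 2 a_{n-1} = 0,  where D(n) = (r+n)(r+n-1) + (8/5)(r+n) + (-18/25).
  a_n = 2 / D(n) * a_{n-1}.
Since the indicial polynomial factors as (r - r_1)(r - r_2), D(n) = (r_1 + n - r_1)(r_1 + n - r_2) = n(n + 9/5).
Evaluating step by step (a_0 = 1):
  n = 1: D(1) = 1(1 + 9/5) = 14/5; numerator = 2(1) = 2; a_1 = (2)/(14/5) = 5/7
  n = 2: D(2) = 2(2 + 9/5) = 38/5; numerator = 2(5/7) = 10/7; a_2 = (10/7)/(38/5) = 25/133
  n = 3: D(3) = 3(3 + 9/5) = 72/5; numerator = 2(25/133) = 50/133; a_3 = (50/133)/(72/5) = 125/4788
  n = 4: D(4) = 4(4 + 9/5) = 116/5; numerator = 2(125/4788) = 125/2394; a_4 = (125/2394)/(116/5) = 625/277704

r = 3/5; a_0 = 1; a_1 = 5/7; a_2 = 25/133; a_3 = 125/4788; a_4 = 625/277704


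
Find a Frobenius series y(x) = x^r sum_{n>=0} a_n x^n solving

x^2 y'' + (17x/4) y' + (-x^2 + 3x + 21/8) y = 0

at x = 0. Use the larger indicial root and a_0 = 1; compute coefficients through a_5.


Write in Frobenius form y'' + (p(x)/x) y' + (q(x)/x^2) y = 0:
  p(x) = 17/4,  q(x) = -x^2 + 3x + 21/8.
Indicial equation: r(r-1) + (17/4) r + (21/8) = 0 -> roots r_1 = -3/2, r_2 = -7/4.
Take r = r_1 = -3/2. Let y(x) = x^r sum_{n>=0} a_n x^n with a_0 = 1.
Substitute y = x^r sum a_n x^n and match x^{r+n}. The recurrence is
  D(n) a_n + 3 a_{n-1} - 1 a_{n-2} = 0,  where D(n) = (r+n)(r+n-1) + (17/4)(r+n) + (21/8).
  a_n = [-3 a_{n-1} + 1 a_{n-2}] / D(n).
Since the indicial polynomial factors as (r - r_1)(r - r_2), D(n) = (r_1 + n - r_1)(r_1 + n - r_2) = n(n + 1/4).
Evaluating step by step (a_0 = 1):
  n = 1: D(1) = 1(1 + 1/4) = 5/4; numerator = -3(1) = -3; a_1 = (-3)/(5/4) = -12/5
  n = 2: D(2) = 2(2 + 1/4) = 9/2; numerator = -3(-12/5) + 1(1) = 41/5; a_2 = (41/5)/(9/2) = 82/45
  n = 3: D(3) = 3(3 + 1/4) = 39/4; numerator = -3(82/45) + 1(-12/5) = -118/15; a_3 = (-118/15)/(39/4) = -472/585
  n = 4: D(4) = 4(4 + 1/4) = 17; numerator = -3(-472/585) + 1(82/45) = 2482/585; a_4 = (2482/585)/(17) = 146/585
  n = 5: D(5) = 5(5 + 1/4) = 105/4; numerator = -3(146/585) + 1(-472/585) = -14/9; a_5 = (-14/9)/(105/4) = -8/135

r = -3/2; a_0 = 1; a_1 = -12/5; a_2 = 82/45; a_3 = -472/585; a_4 = 146/585; a_5 = -8/135


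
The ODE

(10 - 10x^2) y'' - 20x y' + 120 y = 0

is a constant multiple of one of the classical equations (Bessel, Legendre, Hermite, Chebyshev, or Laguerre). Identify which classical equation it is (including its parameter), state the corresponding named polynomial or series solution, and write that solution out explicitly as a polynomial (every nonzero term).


All three coefficients share the factor 10; dividing through by 10 gives  (1 - x^2) y'' - 2x y' + 12 y = 0.
This matches the Legendre equation (1 - x^2) y'' - 2x y' + n(n+1) y = 0 (note the -2x y' term) with n(n+1) = 12, so n = 3; the polynomial solution is P_3(x).
With y = sum_k a_k x^k, matching x^k gives (k+2)(k+1) a_{k+2} = [k(k+1) - n(n+1)] a_k = (k - 3)(k + 4) a_k. The right side vanishes at k = 3, so the series with the parity of 3 terminates at degree 3.
Standard normalization (P_n(1) = 1): leading coefficient (2n)!/(2^n (n!)^2) = 720/(8*36) = 5/2, so a_3 = 5/2. Work downward with a_k = (k+1)(k+2) a_{k+2} / ((k - 3)(k + 4)):
  a_1 = (2)(3)(5/2) / ((1 - 3)(1 + 4)) = 15/(-10) = -3/2
Hence P_3(x) = 5 x^3/2 - 3 x/2.

P_3(x); series = 5 x^3/2 - 3 x/2


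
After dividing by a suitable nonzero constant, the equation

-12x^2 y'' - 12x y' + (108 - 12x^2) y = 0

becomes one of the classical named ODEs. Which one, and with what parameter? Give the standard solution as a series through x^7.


All three coefficients share the factor -12; dividing through by -12 gives  x^2 y'' + x y' + (x^2 - 9) y = 0.
This matches the Bessel equation x^2 y'' + x y' + (x^2 - nu^2) y = 0 with nu^2 = 9, so nu = 3; the solution bounded at x = 0 is J_3(x).
Frobenius at x = 0: indicial roots ±nu; for r = nu the recurrence k(k + 2nu) c_k = -c_{k-2} gives the standard series J_nu(x) = sum_{k>=0} (-1)^k / (k! (k+nu)!) (x/2)^(2k+nu). Evaluate the first 3 terms:
  k = 0: (-1)^0 / (0! * 3! * 2^3) x^3 = 1/(1*6*8) x^3 = (1/48) x^3
  k = 1: (-1)^1 / (1! * 4! * 2^5) x^5 = -1/(1*24*32) x^5 = (-1/768) x^5
  k = 2: (-1)^2 / (2! * 5! * 2^7) x^7 = 1/(2*120*128) x^7 = (1/30720) x^7
Hence J_3(x) = x^7/30720 - x^5/768 + x^3/48 + ....

J_3(x); series = x^7/30720 - x^5/768 + x^3/48


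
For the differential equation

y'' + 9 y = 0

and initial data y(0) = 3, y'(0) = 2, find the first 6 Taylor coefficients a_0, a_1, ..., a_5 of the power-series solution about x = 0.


Ansatz: y(x) = sum_{n>=0} a_n x^n, so y'(x) = sum_{n>=1} n a_n x^(n-1) and y''(x) = sum_{n>=2} n(n-1) a_n x^(n-2).
Substitute into P(x) y'' + Q(x) y' + R(x) y = 0 with P(x) = 1, Q(x) = 0, R(x) = 9, and match powers of x.
Initial conditions: a_0 = 3, a_1 = 2.
Setting the coefficient of each power of x to zero and solving order by order (substituting the coefficients already found):
  x^0: 2 a_2 + 9 a_0 = 0  ->  2 a_2 = -9 a_0 = -27  ->  a_2 = -27/2
  x^1: 6 a_3 + 9 a_1 = 0  ->  6 a_3 = -9 a_1 = -18  ->  a_3 = -3
  x^2: 12 a_4 + 9 a_2 = 0  ->  12 a_4 = -9 a_2 = 243/2  ->  a_4 = 81/8
  x^3: 20 a_5 + 9 a_3 = 0  ->  20 a_5 = -9 a_3 = 27  ->  a_5 = 27/20
Truncated series: y(x) = 3 + 2 x - (27/2) x^2 - 3 x^3 + (81/8) x^4 + (27/20) x^5 + O(x^6).

a_0 = 3; a_1 = 2; a_2 = -27/2; a_3 = -3; a_4 = 81/8; a_5 = 27/20


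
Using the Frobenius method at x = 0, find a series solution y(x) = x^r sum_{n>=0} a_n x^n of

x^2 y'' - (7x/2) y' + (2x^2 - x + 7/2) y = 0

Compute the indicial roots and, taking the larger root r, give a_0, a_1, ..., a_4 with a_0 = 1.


Write in Frobenius form y'' + (p(x)/x) y' + (q(x)/x^2) y = 0:
  p(x) = -7/2,  q(x) = 2x^2 - x + 7/2.
Indicial equation: r(r-1) + (-7/2) r + (7/2) = 0 -> roots r_1 = 7/2, r_2 = 1.
Take r = r_1 = 7/2. Let y(x) = x^r sum_{n>=0} a_n x^n with a_0 = 1.
Substitute y = x^r sum a_n x^n and match x^{r+n}. The recurrence is
  D(n) a_n - 1 a_{n-1} + 2 a_{n-2} = 0,  where D(n) = (r+n)(r+n-1) + (-7/2)(r+n) + (7/2).
  a_n = [1 a_{n-1} - 2 a_{n-2}] / D(n).
Since the indicial polynomial factors as (r - r_1)(r - r_2), D(n) = (r_1 + n - r_1)(r_1 + n - r_2) = n(n + 5/2).
Evaluating step by step (a_0 = 1):
  n = 1: D(1) = 1(1 + 5/2) = 7/2; numerator = 1(1) = 1; a_1 = (1)/(7/2) = 2/7
  n = 2: D(2) = 2(2 + 5/2) = 9; numerator = 1(2/7) - 2(1) = -12/7; a_2 = (-12/7)/(9) = -4/21
  n = 3: D(3) = 3(3 + 5/2) = 33/2; numerator = 1(-4/21) - 2(2/7) = -16/21; a_3 = (-16/21)/(33/2) = -32/693
  n = 4: D(4) = 4(4 + 5/2) = 26; numerator = 1(-32/693) - 2(-4/21) = 232/693; a_4 = (232/693)/(26) = 116/9009

r = 7/2; a_0 = 1; a_1 = 2/7; a_2 = -4/21; a_3 = -32/693; a_4 = 116/9009


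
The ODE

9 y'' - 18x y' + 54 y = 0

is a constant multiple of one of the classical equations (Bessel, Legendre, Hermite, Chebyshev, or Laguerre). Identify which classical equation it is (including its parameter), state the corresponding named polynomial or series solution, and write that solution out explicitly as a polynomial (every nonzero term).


All three coefficients share the factor 9; dividing through by 9 gives  y'' - 2x y' + 6 y = 0.
This matches the Hermite equation y'' - 2x y' + 2n y = 0 with 2n = 6, so n = 3; the polynomial solution is H_3(x).
With y = sum_k a_k x^k, matching x^k gives (k+2)(k+1) a_{k+2} = 2(k - n) a_k = 2(k - 3) a_k. The right side vanishes at k = 3, so the series with the parity of 3 terminates at degree 3.
Standard normalization: leading coefficient of H_n is 2^n, so a_3 = 2^3 = 8. Work downward with a_k = (k+1)(k+2) a_{k+2} / (2(k - n)):
  a_1 = (2)(3)(8) / (2(1 - 3)) = 48/(-4) = -12
Hence H_3(x) = 8 x^3 - 12 x.

H_3(x); series = 8 x^3 - 12 x


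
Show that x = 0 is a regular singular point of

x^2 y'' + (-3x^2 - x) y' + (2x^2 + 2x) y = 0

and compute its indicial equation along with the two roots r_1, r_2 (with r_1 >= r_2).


Divide by x^2 to reach normal form y'' + P_1(x) y' + P_2(x) y = 0 with P_1(x) = -3 - 1/x and P_2(x) = 2 + 2/x.
x = 0 is a singular point because the y'-coefficient -3 - 1/x has a pole at x = 0 and the y-coefficient 2 + 2/x has a pole at x = 0.
It is a regular singular point because x P_1(x) = p(x) = -3x - 1 and x^2 P_2(x) = q(x) = 2x^2 + 2x are polynomials, hence analytic at x = 0.
p(0) = -1,  q(0) = 0.
Indicial equation: r(r-1) + p(0) r + q(0) = 0, i.e. r^2 + (p(0) - 1) r + q(0) = 0, i.e. r^2 - 2 r = 0.
Discriminant: (-2)^2 - 4(0) = 4, so r = (2 ± 2)/2.
Solving: r_1 = 2, r_2 = 0.

indicial: r^2 - 2 r = 0; roots r_1 = 2, r_2 = 0


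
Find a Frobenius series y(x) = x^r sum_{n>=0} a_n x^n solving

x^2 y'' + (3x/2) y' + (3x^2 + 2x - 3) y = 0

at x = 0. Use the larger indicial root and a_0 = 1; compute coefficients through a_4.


Write in Frobenius form y'' + (p(x)/x) y' + (q(x)/x^2) y = 0:
  p(x) = 3/2,  q(x) = 3x^2 + 2x - 3.
Indicial equation: r(r-1) + (3/2) r + (-3) = 0 -> roots r_1 = 3/2, r_2 = -2.
Take r = r_1 = 3/2. Let y(x) = x^r sum_{n>=0} a_n x^n with a_0 = 1.
Substitute y = x^r sum a_n x^n and match x^{r+n}. The recurrence is
  D(n) a_n + 2 a_{n-1} + 3 a_{n-2} = 0,  where D(n) = (r+n)(r+n-1) + (3/2)(r+n) + (-3).
  a_n = [-2 a_{n-1} - 3 a_{n-2}] / D(n).
Since the indicial polynomial factors as (r - r_1)(r - r_2), D(n) = (r_1 + n - r_1)(r_1 + n - r_2) = n(n + 7/2).
Evaluating step by step (a_0 = 1):
  n = 1: D(1) = 1(1 + 7/2) = 9/2; numerator = -2(1) = -2; a_1 = (-2)/(9/2) = -4/9
  n = 2: D(2) = 2(2 + 7/2) = 11; numerator = -2(-4/9) - 3(1) = -19/9; a_2 = (-19/9)/(11) = -19/99
  n = 3: D(3) = 3(3 + 7/2) = 39/2; numerator = -2(-19/99) - 3(-4/9) = 170/99; a_3 = (170/99)/(39/2) = 340/3861
  n = 4: D(4) = 4(4 + 7/2) = 30; numerator = -2(340/3861) - 3(-19/99) = 1543/3861; a_4 = (1543/3861)/(30) = 1543/115830

r = 3/2; a_0 = 1; a_1 = -4/9; a_2 = -19/99; a_3 = 340/3861; a_4 = 1543/115830


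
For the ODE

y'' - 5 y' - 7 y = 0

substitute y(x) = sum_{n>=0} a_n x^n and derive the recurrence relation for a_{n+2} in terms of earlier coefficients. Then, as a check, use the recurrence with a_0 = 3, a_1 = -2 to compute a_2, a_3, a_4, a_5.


Substitute y = sum_n a_n x^n.
y''(x) has coefficient (n+2)(n+1) a_{n+2} at x^n;
-5 y'(x) has coefficient -5 (n+1) a_{n+1} at x^n;
-7 y(x) has coefficient -7 a_n at x^n.
Matching x^n: (n+2)(n+1) a_{n+2} - 5 (n+1) a_{n+1} - 7 a_n = 0.
Thus a_{n+2} = [5 (n+1) a_{n+1} + 7 a_n] / ((n+1)(n+2)).

Check with a_0 = 3, a_1 = -2 (apply the recurrence for n = 0, 1, 2, 3): a_0 = 3, a_1 = -2, a_2 = 11/2, a_3 = 41/6, a_4 = 47/4, a_5 = 1697/120.

a_(n+2) = [5 (n+1) a_(n+1) + 7 a_n] / ((n+1)(n+2)); check: a_0 = 3, a_1 = -2, a_2 = 11/2, a_3 = 41/6, a_4 = 47/4, a_5 = 1697/120


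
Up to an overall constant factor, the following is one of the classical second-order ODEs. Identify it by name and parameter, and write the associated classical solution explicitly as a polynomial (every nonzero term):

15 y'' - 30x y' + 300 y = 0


All three coefficients share the factor 15; dividing through by 15 gives  y'' - 2x y' + 20 y = 0.
This matches the Hermite equation y'' - 2x y' + 2n y = 0 with 2n = 20, so n = 10; the polynomial solution is H_10(x).
With y = sum_k a_k x^k, matching x^k gives (k+2)(k+1) a_{k+2} = 2(k - n) a_k = 2(k - 10) a_k. The right side vanishes at k = 10, so the series with the parity of 10 terminates at degree 10.
Standard normalization: leading coefficient of H_n is 2^n, so a_10 = 2^10 = 1024. Work downward with a_k = (k+1)(k+2) a_{k+2} / (2(k - n)):
  a_8 = (9)(10)(1024) / (2(8 - 10)) = 92160/(-4) = -23040
  a_6 = (7)(8)(-23040) / (2(6 - 10)) = -1290240/(-8) = 161280
  a_4 = (5)(6)(161280) / (2(4 - 10)) = 4838400/(-12) = -403200
  a_2 = (3)(4)(-403200) / (2(2 - 10)) = -4838400/(-16) = 302400
  a_0 = (1)(2)(302400) / (2(0 - 10)) = 604800/(-20) = -30240
Hence H_10(x) = 1024 x^10 - 23040 x^8 + 161280 x^6 - 403200 x^4 + 302400 x^2 - 30240.

H_10(x); series = 1024 x^10 - 23040 x^8 + 161280 x^6 - 403200 x^4 + 302400 x^2 - 30240


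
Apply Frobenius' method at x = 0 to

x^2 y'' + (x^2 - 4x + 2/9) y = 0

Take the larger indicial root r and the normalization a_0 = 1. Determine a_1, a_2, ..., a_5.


Write in Frobenius form y'' + (p(x)/x) y' + (q(x)/x^2) y = 0:
  p(x) = 0,  q(x) = x^2 - 4x + 2/9.
Indicial equation: r(r-1) + (0) r + (2/9) = 0 -> roots r_1 = 2/3, r_2 = 1/3.
Take r = r_1 = 2/3. Let y(x) = x^r sum_{n>=0} a_n x^n with a_0 = 1.
Substitute y = x^r sum a_n x^n and match x^{r+n}. The recurrence is
  D(n) a_n - 4 a_{n-1} + 1 a_{n-2} = 0,  where D(n) = (r+n)(r+n-1) + (0)(r+n) + (2/9).
  a_n = [4 a_{n-1} - 1 a_{n-2}] / D(n).
Since the indicial polynomial factors as (r - r_1)(r - r_2), D(n) = (r_1 + n - r_1)(r_1 + n - r_2) = n(n + 1/3).
Evaluating step by step (a_0 = 1):
  n = 1: D(1) = 1(1 + 1/3) = 4/3; numerator = 4(1) = 4; a_1 = (4)/(4/3) = 3
  n = 2: D(2) = 2(2 + 1/3) = 14/3; numerator = 4(3) - 1(1) = 11; a_2 = (11)/(14/3) = 33/14
  n = 3: D(3) = 3(3 + 1/3) = 10; numerator = 4(33/14) - 1(3) = 45/7; a_3 = (45/7)/(10) = 9/14
  n = 4: D(4) = 4(4 + 1/3) = 52/3; numerator = 4(9/14) - 1(33/14) = 3/14; a_4 = (3/14)/(52/3) = 9/728
  n = 5: D(5) = 5(5 + 1/3) = 80/3; numerator = 4(9/728) - 1(9/14) = -54/91; a_5 = (-54/91)/(80/3) = -81/3640

r = 2/3; a_0 = 1; a_1 = 3; a_2 = 33/14; a_3 = 9/14; a_4 = 9/728; a_5 = -81/3640


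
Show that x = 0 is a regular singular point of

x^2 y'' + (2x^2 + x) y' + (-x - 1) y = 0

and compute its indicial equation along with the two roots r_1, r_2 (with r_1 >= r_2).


Divide by x^2 to reach normal form y'' + P_1(x) y' + P_2(x) y = 0 with P_1(x) = 2 + 1/x and P_2(x) = -1/x - 1/x^2.
x = 0 is a singular point because the y'-coefficient 2 + 1/x has a pole at x = 0 and the y-coefficient -1/x - 1/x^2 has a pole at x = 0.
It is a regular singular point because x P_1(x) = p(x) = 2x + 1 and x^2 P_2(x) = q(x) = -x - 1 are polynomials, hence analytic at x = 0.
p(0) = 1,  q(0) = -1.
Indicial equation: r(r-1) + p(0) r + q(0) = 0, i.e. r^2 + (p(0) - 1) r + q(0) = 0, i.e. r^2 - 1 = 0.
Discriminant: (0)^2 - 4(-1) = 4, so r = (0 ± 2)/2.
Solving: r_1 = 1, r_2 = -1.

indicial: r^2 - 1 = 0; roots r_1 = 1, r_2 = -1


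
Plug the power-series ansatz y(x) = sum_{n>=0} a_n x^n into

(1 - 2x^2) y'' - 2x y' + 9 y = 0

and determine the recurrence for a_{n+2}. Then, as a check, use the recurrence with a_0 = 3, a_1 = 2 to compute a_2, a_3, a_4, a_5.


Substitute y = sum_n a_n x^n.
(1 - 2 x^2) y'' contributes (n+2)(n+1) a_{n+2} - 2 n(n-1) a_n at x^n.
-2 x y'(x) contributes -2 n a_n at x^n.
9 y(x) contributes 9 a_n at x^n.
Matching x^n: (n+2)(n+1) a_{n+2} + (-2 n(n-1) - 2 n + 9) a_n = 0.
Thus a_{n+2} = (2 n(n-1) + 2 n - 9) / ((n+1)(n+2)) * a_n.

Check with a_0 = 3, a_1 = 2 (apply the recurrence for n = 0, 1, 2, 3): a_0 = 3, a_1 = 2, a_2 = -27/2, a_3 = -7/3, a_4 = 9/8, a_5 = -21/20.

a_(n+2) = (2 n(n-1) + 2 n - 9) / ((n+1)(n+2)) * a_n; check: a_0 = 3, a_1 = 2, a_2 = -27/2, a_3 = -7/3, a_4 = 9/8, a_5 = -21/20


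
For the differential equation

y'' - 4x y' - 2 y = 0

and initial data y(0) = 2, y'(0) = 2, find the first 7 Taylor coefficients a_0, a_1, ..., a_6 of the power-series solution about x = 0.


Ansatz: y(x) = sum_{n>=0} a_n x^n, so y'(x) = sum_{n>=1} n a_n x^(n-1) and y''(x) = sum_{n>=2} n(n-1) a_n x^(n-2).
Substitute into P(x) y'' + Q(x) y' + R(x) y = 0 with P(x) = 1, Q(x) = -4x, R(x) = -2, and match powers of x.
Initial conditions: a_0 = 2, a_1 = 2.
Setting the coefficient of each power of x to zero and solving order by order (substituting the coefficients already found):
  x^0: 2 a_2 - 2 a_0 = 0  ->  2 a_2 = 2 a_0 = 4  ->  a_2 = 2
  x^1: 6 a_3 - 6 a_1 = 0  ->  6 a_3 = 6 a_1 = 12  ->  a_3 = 2
  x^2: 12 a_4 - 10 a_2 = 0  ->  12 a_4 = 10 a_2 = 20  ->  a_4 = 5/3
  x^3: 20 a_5 - 14 a_3 = 0  ->  20 a_5 = 14 a_3 = 28  ->  a_5 = 7/5
  x^4: 30 a_6 - 18 a_4 = 0  ->  30 a_6 = 18 a_4 = 30  ->  a_6 = 1
Truncated series: y(x) = 2 + 2 x + 2 x^2 + 2 x^3 + (5/3) x^4 + (7/5) x^5 + x^6 + O(x^7).

a_0 = 2; a_1 = 2; a_2 = 2; a_3 = 2; a_4 = 5/3; a_5 = 7/5; a_6 = 1


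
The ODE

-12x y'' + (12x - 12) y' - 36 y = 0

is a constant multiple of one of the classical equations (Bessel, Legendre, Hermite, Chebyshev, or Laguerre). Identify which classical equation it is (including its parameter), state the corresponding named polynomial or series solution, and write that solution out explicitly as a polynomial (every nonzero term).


All three coefficients share the factor -12; dividing through by -12 gives  x y'' + (1 - x) y' + 3 y = 0.
This matches the Laguerre equation x y'' + (1 - x) y' + n y = 0 with n = 3; the polynomial solution is L_3(x).
With y = sum_k a_k x^k, matching x^k gives (k+1)k a_{k+1} + (k+1) a_{k+1} - k a_k + n a_k = 0, i.e. (k+1)^2 a_{k+1} = (k - n) a_k = (k - 3) a_k. The right side vanishes at k = 3, so the series terminates at degree 3.
Standard normalization L_n(0) = 1 gives a_0 = 1. Work upward with a_{k+1} = (k - 3) a_k / (k+1)^2:
  a_1 = (0 - 3)(1) / 1^2 = -3/1 = -3
  a_2 = (1 - 3)(-3) / 2^2 = 6/4 = 3/2
  a_3 = (2 - 3)(3/2) / 3^2 = (-3/2)/9 = -1/6
Hence L_3(x) = -x^3/6 + 3 x^2/2 - 3 x + 1.

L_3(x); series = -x^3/6 + 3 x^2/2 - 3 x + 1


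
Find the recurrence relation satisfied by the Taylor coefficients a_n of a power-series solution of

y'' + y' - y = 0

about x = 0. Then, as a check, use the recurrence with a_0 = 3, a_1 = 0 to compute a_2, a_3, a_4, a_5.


Substitute y = sum_n a_n x^n.
y''(x) has coefficient (n+2)(n+1) a_{n+2} at x^n;
y'(x) has coefficient (n+1) a_{n+1} at x^n;
-y(x) has coefficient -1 a_n at x^n.
Matching x^n: (n+2)(n+1) a_{n+2} + (n+1) a_{n+1} - 1 a_n = 0.
Thus a_{n+2} = [-(n+1) a_{n+1} + 1 a_n] / ((n+1)(n+2)).

Check with a_0 = 3, a_1 = 0 (apply the recurrence for n = 0, 1, 2, 3): a_0 = 3, a_1 = 0, a_2 = 3/2, a_3 = -1/2, a_4 = 1/4, a_5 = -3/40.

a_(n+2) = [-(n+1) a_(n+1) + 1 a_n] / ((n+1)(n+2)); check: a_0 = 3, a_1 = 0, a_2 = 3/2, a_3 = -1/2, a_4 = 1/4, a_5 = -3/40


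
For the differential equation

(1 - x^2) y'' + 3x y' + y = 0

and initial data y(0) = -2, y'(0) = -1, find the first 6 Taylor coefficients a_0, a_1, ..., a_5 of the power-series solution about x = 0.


Ansatz: y(x) = sum_{n>=0} a_n x^n, so y'(x) = sum_{n>=1} n a_n x^(n-1) and y''(x) = sum_{n>=2} n(n-1) a_n x^(n-2).
Substitute into P(x) y'' + Q(x) y' + R(x) y = 0 with P(x) = 1 - x^2, Q(x) = 3x, R(x) = 1, and match powers of x.
Initial conditions: a_0 = -2, a_1 = -1.
Setting the coefficient of each power of x to zero and solving order by order (substituting the coefficients already found):
  x^0: 2 a_2 + a_0 = 0  ->  2 a_2 = -a_0 = 2  ->  a_2 = 1
  x^1: 6 a_3 + 4 a_1 = 0  ->  6 a_3 = -4 a_1 = 4  ->  a_3 = 2/3
  x^2: 12 a_4 + 5 a_2 = 0  ->  12 a_4 = -5 a_2 = -5  ->  a_4 = -5/12
  x^3: 20 a_5 + 4 a_3 = 0  ->  20 a_5 = -4 a_3 = -8/3  ->  a_5 = -2/15
Truncated series: y(x) = -2 - x + x^2 + (2/3) x^3 - (5/12) x^4 - (2/15) x^5 + O(x^6).

a_0 = -2; a_1 = -1; a_2 = 1; a_3 = 2/3; a_4 = -5/12; a_5 = -2/15


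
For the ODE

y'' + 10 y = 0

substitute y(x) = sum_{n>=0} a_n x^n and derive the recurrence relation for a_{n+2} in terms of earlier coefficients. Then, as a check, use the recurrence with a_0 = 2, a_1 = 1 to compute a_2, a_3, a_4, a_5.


Substitute y = sum_n a_n x^n into y'' + (const) y = 0.
y''(x) = sum_{n>=0} (n+2)(n+1) a_{n+2} x^n.
The ODE becomes sum_n [(n+2)(n+1) a_{n+2} + 10 a_n] x^n = 0.
Setting each coefficient to zero gives the recurrence:
  (n+2)(n+1) a_{n+2} + 10 a_n = 0,
  a_{n+2} = -10 / ((n+1)(n+2)) a_n.

Check with a_0 = 2, a_1 = 1 (apply the recurrence for n = 0, 1, 2, 3): a_0 = 2, a_1 = 1, a_2 = -10, a_3 = -5/3, a_4 = 25/3, a_5 = 5/6.

a_{n+2} = -10/((n+1)(n+2)) * a_n; check: a_0 = 2, a_1 = 1, a_2 = -10, a_3 = -5/3, a_4 = 25/3, a_5 = 5/6


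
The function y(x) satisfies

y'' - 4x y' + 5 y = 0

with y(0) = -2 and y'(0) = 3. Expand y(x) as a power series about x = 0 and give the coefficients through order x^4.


Ansatz: y(x) = sum_{n>=0} a_n x^n, so y'(x) = sum_{n>=1} n a_n x^(n-1) and y''(x) = sum_{n>=2} n(n-1) a_n x^(n-2).
Substitute into P(x) y'' + Q(x) y' + R(x) y = 0 with P(x) = 1, Q(x) = -4x, R(x) = 5, and match powers of x.
Initial conditions: a_0 = -2, a_1 = 3.
Setting the coefficient of each power of x to zero and solving order by order (substituting the coefficients already found):
  x^0: 2 a_2 + 5 a_0 = 0  ->  2 a_2 = -5 a_0 = 10  ->  a_2 = 5
  x^1: 6 a_3 + a_1 = 0  ->  6 a_3 = -a_1 = -3  ->  a_3 = -1/2
  x^2: 12 a_4 - 3 a_2 = 0  ->  12 a_4 = 3 a_2 = 15  ->  a_4 = 5/4
Truncated series: y(x) = -2 + 3 x + 5 x^2 - (1/2) x^3 + (5/4) x^4 + O(x^5).

a_0 = -2; a_1 = 3; a_2 = 5; a_3 = -1/2; a_4 = 5/4


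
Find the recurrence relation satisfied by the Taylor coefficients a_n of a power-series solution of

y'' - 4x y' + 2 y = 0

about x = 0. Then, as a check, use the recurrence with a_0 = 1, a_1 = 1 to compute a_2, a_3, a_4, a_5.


Substitute y = sum_n a_n x^n.
y''(x) has coefficient (n+2)(n+1) a_{n+2} at x^n;
-4 x y'(x) has coefficient -4 n a_n at x^n (shift);
2 y(x) has coefficient 2 a_n at x^n.
Matching x^n: (n+2)(n+1) a_{n+2} + (-4n + 2) a_n = 0.
Thus a_{n+2} = (4n - 2) / ((n+1)(n+2)) * a_n.

Check with a_0 = 1, a_1 = 1 (apply the recurrence for n = 0, 1, 2, 3): a_0 = 1, a_1 = 1, a_2 = -1, a_3 = 1/3, a_4 = -1/2, a_5 = 1/6.

a_(n+2) = (4n - 2) / ((n+1)(n+2)) * a_n; check: a_0 = 1, a_1 = 1, a_2 = -1, a_3 = 1/3, a_4 = -1/2, a_5 = 1/6


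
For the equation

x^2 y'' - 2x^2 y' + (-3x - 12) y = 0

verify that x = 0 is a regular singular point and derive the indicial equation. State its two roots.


Divide by x^2 to reach normal form y'' + P_1(x) y' + P_2(x) y = 0 with P_1(x) = -2 and P_2(x) = -3/x - 12/x^2.
x = 0 is a singular point because the y-coefficient -3/x - 12/x^2 has a pole at x = 0.
It is a regular singular point because x P_1(x) = p(x) = -2x and x^2 P_2(x) = q(x) = -3x - 12 are polynomials, hence analytic at x = 0.
p(0) = 0,  q(0) = -12.
Indicial equation: r(r-1) + p(0) r + q(0) = 0, i.e. r^2 + (p(0) - 1) r + q(0) = 0, i.e. r^2 - 1 r - 12 = 0.
Discriminant: (-1)^2 - 4(-12) = 49, so r = (1 ± 7)/2.
Solving: r_1 = 4, r_2 = -3.

indicial: r^2 - 1 r - 12 = 0; roots r_1 = 4, r_2 = -3


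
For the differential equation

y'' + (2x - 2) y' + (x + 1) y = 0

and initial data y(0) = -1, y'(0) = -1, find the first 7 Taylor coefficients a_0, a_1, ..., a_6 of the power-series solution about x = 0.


Ansatz: y(x) = sum_{n>=0} a_n x^n, so y'(x) = sum_{n>=1} n a_n x^(n-1) and y''(x) = sum_{n>=2} n(n-1) a_n x^(n-2).
Substitute into P(x) y'' + Q(x) y' + R(x) y = 0 with P(x) = 1, Q(x) = 2x - 2, R(x) = x + 1, and match powers of x.
Initial conditions: a_0 = -1, a_1 = -1.
Setting the coefficient of each power of x to zero and solving order by order (substituting the coefficients already found):
  x^0: 2 a_2 - 2 a_1 + a_0 = 0  ->  2 a_2 = 2 a_1 - a_0 = -1  ->  a_2 = -1/2
  x^1: 6 a_3 - 4 a_2 + 3 a_1 + a_0 = 0  ->  6 a_3 = 4 a_2 - 3 a_1 - a_0 = 2  ->  a_3 = 1/3
  x^2: 12 a_4 - 6 a_3 + 5 a_2 + a_1 = 0  ->  12 a_4 = 6 a_3 - 5 a_2 - a_1 = 11/2  ->  a_4 = 11/24
  x^3: 20 a_5 - 8 a_4 + 7 a_3 + a_2 = 0  ->  20 a_5 = 8 a_4 - 7 a_3 - a_2 = 11/6  ->  a_5 = 11/120
  x^4: 30 a_6 - 10 a_5 + 9 a_4 + a_3 = 0  ->  30 a_6 = 10 a_5 - 9 a_4 - a_3 = -85/24  ->  a_6 = -17/144
Truncated series: y(x) = -1 - x - (1/2) x^2 + (1/3) x^3 + (11/24) x^4 + (11/120) x^5 - (17/144) x^6 + O(x^7).

a_0 = -1; a_1 = -1; a_2 = -1/2; a_3 = 1/3; a_4 = 11/24; a_5 = 11/120; a_6 = -17/144


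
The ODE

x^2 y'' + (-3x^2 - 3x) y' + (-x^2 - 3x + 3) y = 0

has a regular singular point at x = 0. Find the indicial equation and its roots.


Divide by x^2 to reach normal form y'' + P_1(x) y' + P_2(x) y = 0 with P_1(x) = -3 - 3/x and P_2(x) = -1 - 3/x + 3/x^2.
x = 0 is a singular point because the y'-coefficient -3 - 3/x has a pole at x = 0 and the y-coefficient -1 - 3/x + 3/x^2 has a pole at x = 0.
It is a regular singular point because x P_1(x) = p(x) = -3x - 3 and x^2 P_2(x) = q(x) = -x^2 - 3x + 3 are polynomials, hence analytic at x = 0.
p(0) = -3,  q(0) = 3.
Indicial equation: r(r-1) + p(0) r + q(0) = 0, i.e. r^2 + (p(0) - 1) r + q(0) = 0, i.e. r^2 - 4 r + 3 = 0.
Discriminant: (-4)^2 - 4(3) = 4, so r = (4 ± 2)/2.
Solving: r_1 = 3, r_2 = 1.

indicial: r^2 - 4 r + 3 = 0; roots r_1 = 3, r_2 = 1


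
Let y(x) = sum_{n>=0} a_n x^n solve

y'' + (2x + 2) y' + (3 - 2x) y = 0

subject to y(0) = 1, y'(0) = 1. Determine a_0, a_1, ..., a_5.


Ansatz: y(x) = sum_{n>=0} a_n x^n, so y'(x) = sum_{n>=1} n a_n x^(n-1) and y''(x) = sum_{n>=2} n(n-1) a_n x^(n-2).
Substitute into P(x) y'' + Q(x) y' + R(x) y = 0 with P(x) = 1, Q(x) = 2x + 2, R(x) = 3 - 2x, and match powers of x.
Initial conditions: a_0 = 1, a_1 = 1.
Setting the coefficient of each power of x to zero and solving order by order (substituting the coefficients already found):
  x^0: 2 a_2 + 2 a_1 + 3 a_0 = 0  ->  2 a_2 = -2 a_1 - 3 a_0 = -5  ->  a_2 = -5/2
  x^1: 6 a_3 + 4 a_2 + 5 a_1 - 2 a_0 = 0  ->  6 a_3 = -4 a_2 - 5 a_1 + 2 a_0 = 7  ->  a_3 = 7/6
  x^2: 12 a_4 + 6 a_3 + 7 a_2 - 2 a_1 = 0  ->  12 a_4 = -6 a_3 - 7 a_2 + 2 a_1 = 25/2  ->  a_4 = 25/24
  x^3: 20 a_5 + 8 a_4 + 9 a_3 - 2 a_2 = 0  ->  20 a_5 = -8 a_4 - 9 a_3 + 2 a_2 = -143/6  ->  a_5 = -143/120
Truncated series: y(x) = 1 + x - (5/2) x^2 + (7/6) x^3 + (25/24) x^4 - (143/120) x^5 + O(x^6).

a_0 = 1; a_1 = 1; a_2 = -5/2; a_3 = 7/6; a_4 = 25/24; a_5 = -143/120


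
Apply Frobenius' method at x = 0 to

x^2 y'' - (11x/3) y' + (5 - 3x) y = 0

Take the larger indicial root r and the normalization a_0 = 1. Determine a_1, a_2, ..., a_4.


Write in Frobenius form y'' + (p(x)/x) y' + (q(x)/x^2) y = 0:
  p(x) = -11/3,  q(x) = 5 - 3x.
Indicial equation: r(r-1) + (-11/3) r + (5) = 0 -> roots r_1 = 3, r_2 = 5/3.
Take r = r_1 = 3. Let y(x) = x^r sum_{n>=0} a_n x^n with a_0 = 1.
Substitute y = x^r sum a_n x^n and match x^{r+n}. The recurrence is
  D(n) a_n - 3 a_{n-1} = 0,  where D(n) = (r+n)(r+n-1) + (-11/3)(r+n) + (5).
  a_n = 3 / D(n) * a_{n-1}.
Since the indicial polynomial factors as (r - r_1)(r - r_2), D(n) = (r_1 + n - r_1)(r_1 + n - r_2) = n(n + 4/3).
Evaluating step by step (a_0 = 1):
  n = 1: D(1) = 1(1 + 4/3) = 7/3; numerator = 3(1) = 3; a_1 = (3)/(7/3) = 9/7
  n = 2: D(2) = 2(2 + 4/3) = 20/3; numerator = 3(9/7) = 27/7; a_2 = (27/7)/(20/3) = 81/140
  n = 3: D(3) = 3(3 + 4/3) = 13; numerator = 3(81/140) = 243/140; a_3 = (243/140)/(13) = 243/1820
  n = 4: D(4) = 4(4 + 4/3) = 64/3; numerator = 3(243/1820) = 729/1820; a_4 = (729/1820)/(64/3) = 2187/116480

r = 3; a_0 = 1; a_1 = 9/7; a_2 = 81/140; a_3 = 243/1820; a_4 = 2187/116480


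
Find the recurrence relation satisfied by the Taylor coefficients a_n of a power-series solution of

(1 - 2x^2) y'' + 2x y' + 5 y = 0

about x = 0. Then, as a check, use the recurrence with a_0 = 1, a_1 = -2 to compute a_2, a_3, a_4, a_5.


Substitute y = sum_n a_n x^n.
(1 - 2 x^2) y'' contributes (n+2)(n+1) a_{n+2} - 2 n(n-1) a_n at x^n.
2 x y'(x) contributes 2 n a_n at x^n.
5 y(x) contributes 5 a_n at x^n.
Matching x^n: (n+2)(n+1) a_{n+2} + (-2 n(n-1) + 2 n + 5) a_n = 0.
Thus a_{n+2} = (2 n(n-1) - 2 n - 5) / ((n+1)(n+2)) * a_n.

Check with a_0 = 1, a_1 = -2 (apply the recurrence for n = 0, 1, 2, 3): a_0 = 1, a_1 = -2, a_2 = -5/2, a_3 = 7/3, a_4 = 25/24, a_5 = 7/60.

a_(n+2) = (2 n(n-1) - 2 n - 5) / ((n+1)(n+2)) * a_n; check: a_0 = 1, a_1 = -2, a_2 = -5/2, a_3 = 7/3, a_4 = 25/24, a_5 = 7/60


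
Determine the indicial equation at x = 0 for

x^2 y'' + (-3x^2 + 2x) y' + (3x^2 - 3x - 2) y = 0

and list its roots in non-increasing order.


Divide by x^2 to reach normal form y'' + P_1(x) y' + P_2(x) y = 0 with P_1(x) = -3 + 2/x and P_2(x) = 3 - 3/x - 2/x^2.
x = 0 is a singular point because the y'-coefficient -3 + 2/x has a pole at x = 0 and the y-coefficient 3 - 3/x - 2/x^2 has a pole at x = 0.
It is a regular singular point because x P_1(x) = p(x) = 2 - 3x and x^2 P_2(x) = q(x) = 3x^2 - 3x - 2 are polynomials, hence analytic at x = 0.
p(0) = 2,  q(0) = -2.
Indicial equation: r(r-1) + p(0) r + q(0) = 0, i.e. r^2 + (p(0) - 1) r + q(0) = 0, i.e. r^2 + 1 r - 2 = 0.
Discriminant: (1)^2 - 4(-2) = 9, so r = (-1 ± 3)/2.
Solving: r_1 = 1, r_2 = -2.

indicial: r^2 + 1 r - 2 = 0; roots r_1 = 1, r_2 = -2


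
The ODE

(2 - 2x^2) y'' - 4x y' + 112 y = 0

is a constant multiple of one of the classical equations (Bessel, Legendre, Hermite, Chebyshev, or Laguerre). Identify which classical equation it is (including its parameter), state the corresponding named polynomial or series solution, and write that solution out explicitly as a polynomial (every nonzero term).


All three coefficients share the factor 2; dividing through by 2 gives  (1 - x^2) y'' - 2x y' + 56 y = 0.
This matches the Legendre equation (1 - x^2) y'' - 2x y' + n(n+1) y = 0 (note the -2x y' term) with n(n+1) = 56, so n = 7; the polynomial solution is P_7(x).
With y = sum_k a_k x^k, matching x^k gives (k+2)(k+1) a_{k+2} = [k(k+1) - n(n+1)] a_k = (k - 7)(k + 8) a_k. The right side vanishes at k = 7, so the series with the parity of 7 terminates at degree 7.
Standard normalization (P_n(1) = 1): leading coefficient (2n)!/(2^n (n!)^2) = 87178291200/(128*25401600) = 429/16, so a_7 = 429/16. Work downward with a_k = (k+1)(k+2) a_{k+2} / ((k - 7)(k + 8)):
  a_5 = (6)(7)(429/16) / ((5 - 7)(5 + 8)) = (9009/8)/(-26) = -693/16
  a_3 = (4)(5)(-693/16) / ((3 - 7)(3 + 8)) = (-3465/4)/(-44) = 315/16
  a_1 = (2)(3)(315/16) / ((1 - 7)(1 + 8)) = (945/8)/(-54) = -35/16
Hence P_7(x) = 429 x^7/16 - 693 x^5/16 + 315 x^3/16 - 35 x/16.

P_7(x); series = 429 x^7/16 - 693 x^5/16 + 315 x^3/16 - 35 x/16


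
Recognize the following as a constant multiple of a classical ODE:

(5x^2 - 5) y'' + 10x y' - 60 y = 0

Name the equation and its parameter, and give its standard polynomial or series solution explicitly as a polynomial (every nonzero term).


All three coefficients share the factor -5; dividing through by -5 gives  (1 - x^2) y'' - 2x y' + 12 y = 0.
This matches the Legendre equation (1 - x^2) y'' - 2x y' + n(n+1) y = 0 (note the -2x y' term) with n(n+1) = 12, so n = 3; the polynomial solution is P_3(x).
With y = sum_k a_k x^k, matching x^k gives (k+2)(k+1) a_{k+2} = [k(k+1) - n(n+1)] a_k = (k - 3)(k + 4) a_k. The right side vanishes at k = 3, so the series with the parity of 3 terminates at degree 3.
Standard normalization (P_n(1) = 1): leading coefficient (2n)!/(2^n (n!)^2) = 720/(8*36) = 5/2, so a_3 = 5/2. Work downward with a_k = (k+1)(k+2) a_{k+2} / ((k - 3)(k + 4)):
  a_1 = (2)(3)(5/2) / ((1 - 3)(1 + 4)) = 15/(-10) = -3/2
Hence P_3(x) = 5 x^3/2 - 3 x/2.

P_3(x); series = 5 x^3/2 - 3 x/2


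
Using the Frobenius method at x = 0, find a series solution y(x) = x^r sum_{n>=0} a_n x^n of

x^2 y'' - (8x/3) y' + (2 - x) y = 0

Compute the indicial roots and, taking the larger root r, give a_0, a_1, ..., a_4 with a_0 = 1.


Write in Frobenius form y'' + (p(x)/x) y' + (q(x)/x^2) y = 0:
  p(x) = -8/3,  q(x) = 2 - x.
Indicial equation: r(r-1) + (-8/3) r + (2) = 0 -> roots r_1 = 3, r_2 = 2/3.
Take r = r_1 = 3. Let y(x) = x^r sum_{n>=0} a_n x^n with a_0 = 1.
Substitute y = x^r sum a_n x^n and match x^{r+n}. The recurrence is
  D(n) a_n - 1 a_{n-1} = 0,  where D(n) = (r+n)(r+n-1) + (-8/3)(r+n) + (2).
  a_n = 1 / D(n) * a_{n-1}.
Since the indicial polynomial factors as (r - r_1)(r - r_2), D(n) = (r_1 + n - r_1)(r_1 + n - r_2) = n(n + 7/3).
Evaluating step by step (a_0 = 1):
  n = 1: D(1) = 1(1 + 7/3) = 10/3; numerator = 1(1) = 1; a_1 = (1)/(10/3) = 3/10
  n = 2: D(2) = 2(2 + 7/3) = 26/3; numerator = 1(3/10) = 3/10; a_2 = (3/10)/(26/3) = 9/260
  n = 3: D(3) = 3(3 + 7/3) = 16; numerator = 1(9/260) = 9/260; a_3 = (9/260)/(16) = 9/4160
  n = 4: D(4) = 4(4 + 7/3) = 76/3; numerator = 1(9/4160) = 9/4160; a_4 = (9/4160)/(76/3) = 27/316160

r = 3; a_0 = 1; a_1 = 3/10; a_2 = 9/260; a_3 = 9/4160; a_4 = 27/316160


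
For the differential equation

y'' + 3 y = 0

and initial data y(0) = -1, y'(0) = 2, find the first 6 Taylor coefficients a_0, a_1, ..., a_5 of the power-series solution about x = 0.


Ansatz: y(x) = sum_{n>=0} a_n x^n, so y'(x) = sum_{n>=1} n a_n x^(n-1) and y''(x) = sum_{n>=2} n(n-1) a_n x^(n-2).
Substitute into P(x) y'' + Q(x) y' + R(x) y = 0 with P(x) = 1, Q(x) = 0, R(x) = 3, and match powers of x.
Initial conditions: a_0 = -1, a_1 = 2.
Setting the coefficient of each power of x to zero and solving order by order (substituting the coefficients already found):
  x^0: 2 a_2 + 3 a_0 = 0  ->  2 a_2 = -3 a_0 = 3  ->  a_2 = 3/2
  x^1: 6 a_3 + 3 a_1 = 0  ->  6 a_3 = -3 a_1 = -6  ->  a_3 = -1
  x^2: 12 a_4 + 3 a_2 = 0  ->  12 a_4 = -3 a_2 = -9/2  ->  a_4 = -3/8
  x^3: 20 a_5 + 3 a_3 = 0  ->  20 a_5 = -3 a_3 = 3  ->  a_5 = 3/20
Truncated series: y(x) = -1 + 2 x + (3/2) x^2 - x^3 - (3/8) x^4 + (3/20) x^5 + O(x^6).

a_0 = -1; a_1 = 2; a_2 = 3/2; a_3 = -1; a_4 = -3/8; a_5 = 3/20


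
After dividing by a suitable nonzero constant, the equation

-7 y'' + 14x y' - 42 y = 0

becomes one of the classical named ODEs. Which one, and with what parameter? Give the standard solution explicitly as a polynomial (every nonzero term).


All three coefficients share the factor -7; dividing through by -7 gives  y'' - 2x y' + 6 y = 0.
This matches the Hermite equation y'' - 2x y' + 2n y = 0 with 2n = 6, so n = 3; the polynomial solution is H_3(x).
With y = sum_k a_k x^k, matching x^k gives (k+2)(k+1) a_{k+2} = 2(k - n) a_k = 2(k - 3) a_k. The right side vanishes at k = 3, so the series with the parity of 3 terminates at degree 3.
Standard normalization: leading coefficient of H_n is 2^n, so a_3 = 2^3 = 8. Work downward with a_k = (k+1)(k+2) a_{k+2} / (2(k - n)):
  a_1 = (2)(3)(8) / (2(1 - 3)) = 48/(-4) = -12
Hence H_3(x) = 8 x^3 - 12 x.

H_3(x); series = 8 x^3 - 12 x


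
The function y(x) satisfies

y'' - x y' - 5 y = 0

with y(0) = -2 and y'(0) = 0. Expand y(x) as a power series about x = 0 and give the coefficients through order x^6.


Ansatz: y(x) = sum_{n>=0} a_n x^n, so y'(x) = sum_{n>=1} n a_n x^(n-1) and y''(x) = sum_{n>=2} n(n-1) a_n x^(n-2).
Substitute into P(x) y'' + Q(x) y' + R(x) y = 0 with P(x) = 1, Q(x) = -x, R(x) = -5, and match powers of x.
Initial conditions: a_0 = -2, a_1 = 0.
Setting the coefficient of each power of x to zero and solving order by order (substituting the coefficients already found):
  x^0: 2 a_2 - 5 a_0 = 0  ->  2 a_2 = 5 a_0 = -10  ->  a_2 = -5
  x^1: 6 a_3 - 6 a_1 = 0  ->  6 a_3 = 6 a_1 = 0  ->  a_3 = 0
  x^2: 12 a_4 - 7 a_2 = 0  ->  12 a_4 = 7 a_2 = -35  ->  a_4 = -35/12
  x^3: 20 a_5 - 8 a_3 = 0  ->  20 a_5 = 8 a_3 = 0  ->  a_5 = 0
  x^4: 30 a_6 - 9 a_4 = 0  ->  30 a_6 = 9 a_4 = -105/4  ->  a_6 = -7/8
Truncated series: y(x) = -2 - 5 x^2 - (35/12) x^4 - (7/8) x^6 + O(x^7).

a_0 = -2; a_1 = 0; a_2 = -5; a_3 = 0; a_4 = -35/12; a_5 = 0; a_6 = -7/8


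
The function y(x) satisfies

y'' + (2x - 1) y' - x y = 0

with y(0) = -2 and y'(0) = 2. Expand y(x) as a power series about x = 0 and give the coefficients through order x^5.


Ansatz: y(x) = sum_{n>=0} a_n x^n, so y'(x) = sum_{n>=1} n a_n x^(n-1) and y''(x) = sum_{n>=2} n(n-1) a_n x^(n-2).
Substitute into P(x) y'' + Q(x) y' + R(x) y = 0 with P(x) = 1, Q(x) = 2x - 1, R(x) = -x, and match powers of x.
Initial conditions: a_0 = -2, a_1 = 2.
Setting the coefficient of each power of x to zero and solving order by order (substituting the coefficients already found):
  x^0: 2 a_2 - a_1 = 0  ->  2 a_2 = a_1 = 2  ->  a_2 = 1
  x^1: 6 a_3 - 2 a_2 + 2 a_1 - a_0 = 0  ->  6 a_3 = 2 a_2 - 2 a_1 + a_0 = -4  ->  a_3 = -2/3
  x^2: 12 a_4 - 3 a_3 + 4 a_2 - a_1 = 0  ->  12 a_4 = 3 a_3 - 4 a_2 + a_1 = -4  ->  a_4 = -1/3
  x^3: 20 a_5 - 4 a_4 + 6 a_3 - a_2 = 0  ->  20 a_5 = 4 a_4 - 6 a_3 + a_2 = 11/3  ->  a_5 = 11/60
Truncated series: y(x) = -2 + 2 x + x^2 - (2/3) x^3 - (1/3) x^4 + (11/60) x^5 + O(x^6).

a_0 = -2; a_1 = 2; a_2 = 1; a_3 = -2/3; a_4 = -1/3; a_5 = 11/60
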